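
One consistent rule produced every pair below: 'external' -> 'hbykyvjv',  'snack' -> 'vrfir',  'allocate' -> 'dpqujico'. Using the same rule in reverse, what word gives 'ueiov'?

radio

In external: e→h is +3, x→b is +4, t→y is +5, e→k is +6 — the shift increases by 1 each position. Letter i (0-indexed) is shifted by i+3, so successive shifts are 3, 4, 5, ….
Undoing it on ueiov: u−3=r, e−4=a, i−5=d, o−6=i, v−7=o.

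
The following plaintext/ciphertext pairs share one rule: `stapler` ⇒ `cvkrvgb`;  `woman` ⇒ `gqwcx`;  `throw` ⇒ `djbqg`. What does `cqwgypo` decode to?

It's a Vigenère-style cipher with numeric key [10,2]: position i shifts by key[i mod 2].
Reversing it on cqwgypo: c−10=s, q−2=o, w−10=m, g−2=e, y−10=o, p−2=n, o−10=e.

someone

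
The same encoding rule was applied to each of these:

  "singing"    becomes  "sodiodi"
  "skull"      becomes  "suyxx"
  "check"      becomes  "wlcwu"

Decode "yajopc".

umpire

s(18)→s(18) and i(8)→o(14) fit y≡3x+16 (mod 26); the inverse of 3 mod 26 is 9. Each letter's alphabet position (a=0..z=25) is mapped through 3·x+16 mod 26 — an affine cipher.
Reversing it on yajopc: y(24)→9·(24−16)≡20=u; a(0)→9·(0−16)≡12=m; j(9)→9·(9−16)≡15=p; o(14)→9·(14−16)≡8=i; p(15)→9·(15−16)≡17=r; c(2)→9·(2−16)≡4=e (all mod 26).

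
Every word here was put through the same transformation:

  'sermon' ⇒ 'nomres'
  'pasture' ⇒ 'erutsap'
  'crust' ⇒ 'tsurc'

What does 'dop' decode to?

The word is simply reversed.
Reversing it on dop: then reverse → pod.

pod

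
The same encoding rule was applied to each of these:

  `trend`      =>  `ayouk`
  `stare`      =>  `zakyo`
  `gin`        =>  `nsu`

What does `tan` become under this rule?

aku

The shift depends on letter class: consonant t→a is +7, but vowel e→o is +10. Two shifts are in play — +10 for a/e/i/o/u, +7 for every other letter.
For tan: t(cons)+7=a, a(vowel)+10=k, n(cons)+7=u.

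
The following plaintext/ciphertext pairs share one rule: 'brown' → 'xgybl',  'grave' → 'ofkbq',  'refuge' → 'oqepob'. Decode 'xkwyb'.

roman

The output letters match the input read backwards, each shifted +10: brown reversed is nworb. Read the word backwards and shift each letter +10.
Decoding xkwyb: shift back: x−10=n, k−10=a, w−10=m, y−10=o, b−10=r → namor; then reverse → roman.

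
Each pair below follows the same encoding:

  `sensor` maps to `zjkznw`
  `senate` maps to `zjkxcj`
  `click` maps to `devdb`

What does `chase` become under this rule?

dsxzj

s(18)→z(25) and e(4)→j(9) fit y≡3x+23 (mod 26); the inverse of 3 mod 26 is 9. Each letter's alphabet position (a=0..z=25) is mapped through 3·x+23 mod 26 — an affine cipher.
For chase: c(2)→3·2+23≡3=d; h(7)→3·7+23≡18=s; a(0)→3·0+23≡23=x; s(18)→3·18+23≡25=z; e(4)→3·4+23≡9=j (all mod 26).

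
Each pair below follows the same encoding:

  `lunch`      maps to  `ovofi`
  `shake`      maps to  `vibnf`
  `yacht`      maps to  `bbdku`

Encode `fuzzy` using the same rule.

Shifts by position in lunch: pos 0: l→o (+3), pos 1: u→v (+1), pos 2: n→o (+1), pos 3: c→f (+3), pos 4: h→i (+1) — repeating every 3. The shifts repeat in a cycle of length 3: positions 0,1,… shift by +3, +1, +1, then the pattern repeats.
On fuzzy: f+3=i, u+1=v, z+1=a, z+3=c, y+1=z.

ivacz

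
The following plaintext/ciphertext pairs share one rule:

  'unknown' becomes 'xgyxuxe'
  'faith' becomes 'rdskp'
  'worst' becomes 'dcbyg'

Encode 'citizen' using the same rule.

xojsdsm

The output letters match the input read backwards, each shifted +10: unknown reversed is nwonknu. The word is reversed, then every letter is shifted forward by 10.
Applying it to citizen: reverse → nezitic; then shift: n+10=x, e+10=o, z+10=j, i+10=s, t+10=d, i+10=s, c+10=m.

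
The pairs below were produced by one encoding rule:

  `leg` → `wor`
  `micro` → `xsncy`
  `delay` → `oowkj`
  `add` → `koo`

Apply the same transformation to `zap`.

kka

The shift depends on letter class: consonant l→w is +11, but vowel e→o is +10. The rule splits by letter class: vowels +10, consonants +11.
For zap: z(cons)+11=k, a(vowel)+10=k, p(cons)+11=a.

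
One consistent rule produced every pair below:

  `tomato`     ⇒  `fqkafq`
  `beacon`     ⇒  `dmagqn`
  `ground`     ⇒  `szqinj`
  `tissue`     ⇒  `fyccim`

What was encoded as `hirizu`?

t(19)→f(5) and o(14)→q(16) fit y≡3x+0 (mod 26); the inverse of 3 mod 26 is 9. Each letter's alphabet position (a=0..z=25) is mapped through 3·x+0 mod 26 — an affine cipher.
Reversing it on hirizu: h(7)→9·(7−0)≡11=l; i(8)→9·(8−0)≡20=u; r(17)→9·(17−0)≡23=x; i(8)→9·(8−0)≡20=u; z(25)→9·(25−0)≡17=r; u(20)→9·(20−0)≡24=y (all mod 26).

luxury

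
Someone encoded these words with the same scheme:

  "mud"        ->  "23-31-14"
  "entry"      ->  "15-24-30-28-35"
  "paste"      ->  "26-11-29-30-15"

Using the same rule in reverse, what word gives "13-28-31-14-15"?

m is letter #13 and maps to 23: an offset of 10. Each letter is replaced by its alphabet position (a=1..z=26) + 10.
Decoding 13-28-31-14-15: 13→(13−10)÷1=3=c, 28→(28−10)÷1=18=r, 31→(31−10)÷1=21=u, 14→(14−10)÷1=4=d, 15→(15−10)÷1=5=e.

crude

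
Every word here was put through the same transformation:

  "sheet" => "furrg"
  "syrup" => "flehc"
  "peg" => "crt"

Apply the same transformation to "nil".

avy

It's a constant shift of +13 (ROT13).
Applying it to nil: n+13=a, i+13=v, l+13=y.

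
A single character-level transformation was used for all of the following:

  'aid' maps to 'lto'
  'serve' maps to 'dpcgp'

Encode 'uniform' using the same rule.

It's a constant shift of +11 (ROT11).
Applying it to uniform: u+11=f, n+11=y, i+11=t, f+11=q, o+11=z, r+11=c, m+11=x.

fytqzcx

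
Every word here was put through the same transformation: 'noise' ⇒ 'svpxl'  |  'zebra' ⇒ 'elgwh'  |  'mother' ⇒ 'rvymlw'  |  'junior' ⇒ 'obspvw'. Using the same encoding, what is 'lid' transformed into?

The shift depends on letter class: consonant n→s is +5, but vowel o→v is +7. Vowels shift forward by 7 and consonants shift forward by 5.
On lid: l(cons)+5=q, i(vowel)+7=p, d(cons)+5=i.

qpi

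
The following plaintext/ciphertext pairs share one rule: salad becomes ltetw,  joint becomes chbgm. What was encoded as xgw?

end

Compare letters: s→l is +19, a→t is +19, l→e is +19 — a constant shift. It's a constant shift of +19 (ROT19).
Decoding xgw: x−19=e, g−19=n, w−19=d.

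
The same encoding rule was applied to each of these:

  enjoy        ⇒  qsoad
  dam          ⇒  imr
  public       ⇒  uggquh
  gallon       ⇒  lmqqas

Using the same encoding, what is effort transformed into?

qkkawy

The shift depends on letter class: consonant n→s is +5, but vowel e→q is +12. The rule splits by letter class: vowels +12, consonants +5.
For effort: e(vowel)+12=q, f(cons)+5=k, f(cons)+5=k, o(vowel)+12=a, r(cons)+5=w, t(cons)+5=y.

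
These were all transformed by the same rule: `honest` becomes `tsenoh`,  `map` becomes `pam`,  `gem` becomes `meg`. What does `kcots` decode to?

The output letters match the input read backwards: honest reversed is tsenoh. It's just the letters in reverse order.
Undoing it on kcots: then reverse → stock.

stock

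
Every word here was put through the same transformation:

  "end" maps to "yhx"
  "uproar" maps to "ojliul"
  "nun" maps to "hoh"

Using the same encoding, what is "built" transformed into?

Compare letters: e→y is +20, n→h is +20, d→x is +20 — a constant shift. Every letter moves 20 places later in the alphabet, wrapping around z→a.
For built: b+20=v, u+20=o, i+20=c, l+20=f, t+20=n.

vocfn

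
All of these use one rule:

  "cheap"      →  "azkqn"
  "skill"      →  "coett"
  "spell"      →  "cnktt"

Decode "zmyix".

Each letter's alphabet position (a=0..z=25) is mapped through 5·x+16 mod 26 — an affine cipher.
Undoing it on zmyix: z(25)→21·(25−16)≡7=h; m(12)→21·(12−16)≡20=u; y(24)→21·(24−16)≡12=m; i(8)→21·(8−16)≡14=o; x(23)→21·(23−16)≡17=r (all mod 26).

humor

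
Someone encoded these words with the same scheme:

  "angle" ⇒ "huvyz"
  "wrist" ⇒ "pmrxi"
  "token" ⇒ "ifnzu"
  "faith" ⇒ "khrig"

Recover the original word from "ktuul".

a(0)→h(7) and n(13)→u(20) fit y≡11x+7 (mod 26); the inverse of 11 mod 26 is 19. This is an affine cipher: with a=0,…,z=25, each position x becomes (11x+7) mod 26.
Undoing it on ktuul: k(10)→19·(10−7)≡5=f; t(19)→19·(19−7)≡20=u; u(20)→19·(20−7)≡13=n; u(20)→19·(20−7)≡13=n; l(11)→19·(11−7)≡24=y (all mod 26).

funny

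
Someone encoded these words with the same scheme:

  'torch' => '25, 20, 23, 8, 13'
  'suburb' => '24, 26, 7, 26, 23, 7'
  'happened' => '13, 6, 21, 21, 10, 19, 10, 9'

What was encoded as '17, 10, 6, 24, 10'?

lease

Letters become their 1-based position plus 5 (so a→6, b→7, …).
Undoing it on 17, 10, 6, 24, 10: 17→(17−5)÷1=12=l, 10→(10−5)÷1=5=e, 6→(6−5)÷1=1=a, 24→(24−5)÷1=19=s, 10→(10−5)÷1=5=e.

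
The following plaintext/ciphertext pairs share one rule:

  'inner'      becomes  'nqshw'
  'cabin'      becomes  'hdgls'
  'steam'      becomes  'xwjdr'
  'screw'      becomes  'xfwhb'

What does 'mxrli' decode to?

humid

Shifts by position in inner: pos 0: i→n (+5), pos 1: n→q (+3), pos 2: n→s (+5), pos 3: e→h (+3) — repeating every 2. It's a Vigenère-style cipher with numeric key [5,3]: position i shifts by key[i mod 2].
Decoding mxrli: m−5=h, x−3=u, r−5=m, l−3=i, i−5=d.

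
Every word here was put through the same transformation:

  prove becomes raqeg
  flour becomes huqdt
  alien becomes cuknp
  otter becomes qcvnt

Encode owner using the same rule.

qfpnt

Shifts by position in prove: pos 0: p→r (+2), pos 1: r→a (+9), pos 2: o→q (+2), pos 3: v→e (+9) — repeating every 2. A repeating key of period 2 is used — shifts +2, +9 over and over.
On owner: o+2=q, w+9=f, n+2=p, e+9=n, r+2=t.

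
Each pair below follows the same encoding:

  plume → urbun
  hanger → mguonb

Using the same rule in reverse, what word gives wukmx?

In plume: p→u is +5, l→r is +6, u→b is +7, m→u is +8 — the shift increases by 1 each position. Each letter shifts forward by (position + 5), i.e. 5, 6, 7, … — the shift grows by one for each successive letter.
Decoding wukmx: w−5=r, u−6=o, k−7=d, m−8=e, x−9=o.

rodeo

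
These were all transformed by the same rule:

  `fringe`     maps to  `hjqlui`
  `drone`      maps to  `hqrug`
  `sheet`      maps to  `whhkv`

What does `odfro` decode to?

The output letters match the input read backwards, each shifted +3: fringe reversed is egnirf. The word is reversed, then every letter is shifted forward by 3.
Undoing it on odfro: shift back: o−3=l, d−3=a, f−3=c, r−3=o, o−3=l → lacol; then reverse → local.

local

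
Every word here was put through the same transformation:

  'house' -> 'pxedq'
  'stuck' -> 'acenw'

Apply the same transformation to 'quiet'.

In house: h→p is +8, o→x is +9, u→e is +10, s→d is +11 — the shift increases by 1 each position. Letter i (0-indexed) is shifted by i+8, so successive shifts are 8, 9, 10, ….
On quiet: q+8=y, u+9=d, i+10=s, e+11=p, t+12=f.

ydspf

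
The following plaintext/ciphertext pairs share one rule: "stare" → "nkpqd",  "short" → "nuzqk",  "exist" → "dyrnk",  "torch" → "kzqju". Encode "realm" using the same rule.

s(18)→n(13) and t(19)→k(10) fit y≡23x+15 (mod 26); the inverse of 23 mod 26 is 17. Treating letters as 0–25, the rule is x ↦ 23x + 15 (mod 26).
On realm: r(17)→23·17+15≡16=q; e(4)→23·4+15≡3=d; a(0)→23·0+15≡15=p; l(11)→23·11+15≡8=i; m(12)→23·12+15≡5=f (all mod 26).

qdpif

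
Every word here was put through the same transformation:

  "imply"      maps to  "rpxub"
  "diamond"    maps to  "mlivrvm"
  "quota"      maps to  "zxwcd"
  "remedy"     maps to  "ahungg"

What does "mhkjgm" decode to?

A repeating key of period 3 is used — shifts +9, +3, +8 over and over.
Undoing it on mhkjgm: m−9=d, h−3=e, k−8=c, j−9=a, g−3=d, m−8=e.

decade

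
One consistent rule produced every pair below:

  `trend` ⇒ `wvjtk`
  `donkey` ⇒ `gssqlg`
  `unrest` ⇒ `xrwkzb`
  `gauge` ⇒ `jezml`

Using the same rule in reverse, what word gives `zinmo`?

The shift increases by 1 at each position, starting from +3: 3, 4, 5, ….
Undoing it on zinmo: z−3=w, i−4=e, n−5=i, m−6=g, o−7=h.

weigh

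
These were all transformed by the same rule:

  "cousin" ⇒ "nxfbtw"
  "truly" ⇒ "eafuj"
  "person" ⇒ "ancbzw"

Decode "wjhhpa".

lawyer

A repeating key of period 2 is used — shifts +11, +9 over and over.
Reversing it on wjhhpa: w−11=l, j−9=a, h−11=w, h−9=y, p−11=e, a−9=r.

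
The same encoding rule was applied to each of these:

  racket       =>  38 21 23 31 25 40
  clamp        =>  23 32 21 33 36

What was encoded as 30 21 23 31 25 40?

jacket

r is letter #18 and maps to 38: an offset of 20. Letters become their 1-based position plus 20 (so a→21, b→22, …).
Undoing it on 30 21 23 31 25 40: 30→(30−20)÷1=10=j, 21→(21−20)÷1=1=a, 23→(23−20)÷1=3=c, 31→(31−20)÷1=11=k, 25→(25−20)÷1=5=e, 40→(40−20)÷1=20=t.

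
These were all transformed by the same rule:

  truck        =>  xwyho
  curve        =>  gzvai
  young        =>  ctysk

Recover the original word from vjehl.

The shifts repeat in a cycle of length 2: positions 0,1,… shift by +4, +5, then the pattern repeats.
Reversing it on vjehl: v−4=r, j−5=e, e−4=a, h−5=c, l−4=h.

reach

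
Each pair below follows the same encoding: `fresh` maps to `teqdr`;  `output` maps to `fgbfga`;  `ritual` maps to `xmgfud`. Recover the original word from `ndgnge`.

The output letters match the input read backwards, each shifted +12: fresh reversed is hserf. Read the word backwards and shift each letter +12.
Decoding ndgnge: shift back: n−12=b, d−12=r, g−12=u, n−12=b, g−12=u, e−12=s → brubus; then reverse → suburb.

suburb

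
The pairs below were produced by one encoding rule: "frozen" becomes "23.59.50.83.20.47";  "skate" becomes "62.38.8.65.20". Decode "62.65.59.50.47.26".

f(#6)→23 and r(#18)→59: differences scale by 3, so n = 3·pos + 5. Each letter becomes 3×(its alphabet position, a=1..z=26) + 5.
Decoding 62.65.59.50.47.26: 62→(62−5)÷3=19=s, 65→(65−5)÷3=20=t, 59→(59−5)÷3=18=r, 50→(50−5)÷3=15=o, 47→(47−5)÷3=14=n, 26→(26−5)÷3=7=g.

strong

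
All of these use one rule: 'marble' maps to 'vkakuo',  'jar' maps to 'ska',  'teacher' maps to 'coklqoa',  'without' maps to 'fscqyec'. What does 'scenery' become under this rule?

The shift depends on letter class: consonant m→v is +9, but vowel a→k is +10. Two shifts are in play — +10 for a/e/i/o/u, +9 for every other letter.
For scenery: s(cons)+9=b, c(cons)+9=l, e(vowel)+10=o, n(cons)+9=w, e(vowel)+10=o, r(cons)+9=a, y(cons)+9=h.

blowoah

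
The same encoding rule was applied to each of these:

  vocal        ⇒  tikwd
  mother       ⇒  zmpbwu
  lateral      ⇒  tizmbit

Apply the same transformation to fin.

Read the word backwards and shift each letter +8.
For fin: reverse → nif; then shift: n+8=v, i+8=q, f+8=n.

vqn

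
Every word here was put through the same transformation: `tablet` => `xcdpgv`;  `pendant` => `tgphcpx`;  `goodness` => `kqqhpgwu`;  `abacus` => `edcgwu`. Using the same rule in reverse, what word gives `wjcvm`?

Shifts by position in tablet: pos 0: t→x (+4), pos 1: a→c (+2), pos 2: b→d (+2), pos 3: l→p (+4), pos 4: e→g (+2), pos 5: t→v (+2) — repeating every 3. A repeating key of period 3 is used — shifts +4, +2, +2 over and over.
Reversing it on wjcvm: w−4=s, j−2=h, c−2=a, v−4=r, m−2=k.

shark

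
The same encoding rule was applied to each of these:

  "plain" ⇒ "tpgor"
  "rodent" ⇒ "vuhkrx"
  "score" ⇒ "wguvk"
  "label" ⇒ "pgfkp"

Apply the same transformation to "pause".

The shift depends on letter class: consonant p→t is +4, but vowel a→g is +6. The rule splits by letter class: vowels +6, consonants +4.
On pause: p(cons)+4=t, a(vowel)+6=g, u(vowel)+6=a, s(cons)+4=w, e(vowel)+6=k.

tgawk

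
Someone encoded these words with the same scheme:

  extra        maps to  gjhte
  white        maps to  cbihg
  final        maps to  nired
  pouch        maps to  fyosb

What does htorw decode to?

trunk

e(4)→g(6) and x(23)→j(9) fit y≡7x+4 (mod 26); the inverse of 7 mod 26 is 15. Each letter's alphabet position (a=0..z=25) is mapped through 7·x+4 mod 26 — an affine cipher.
Undoing it on htorw: h(7)→15·(7−4)≡19=t; t(19)→15·(19−4)≡17=r; o(14)→15·(14−4)≡20=u; r(17)→15·(17−4)≡13=n; w(22)→15·(22−4)≡10=k (all mod 26).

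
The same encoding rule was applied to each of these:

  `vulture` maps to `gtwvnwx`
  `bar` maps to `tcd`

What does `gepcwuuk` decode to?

The output letters match the input read backwards, each shifted +2: vulture reversed is erutluv. Read the word backwards and shift each letter +2.
Undoing it on gepcwuuk: shift back: g−2=e, e−2=c, p−2=n, c−2=a, w−2=u, u−2=s, u−2=s, k−2=i → ecnaussi; then reverse → issuance.

issuance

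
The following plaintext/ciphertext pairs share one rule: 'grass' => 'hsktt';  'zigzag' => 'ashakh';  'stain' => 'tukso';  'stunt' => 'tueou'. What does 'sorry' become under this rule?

tyssz

The shift depends on letter class: consonant g→h is +1, but vowel a→k is +10. The rule splits by letter class: vowels +10, consonants +1.
For sorry: s(cons)+1=t, o(vowel)+10=y, r(cons)+1=s, r(cons)+1=s, y(cons)+1=z.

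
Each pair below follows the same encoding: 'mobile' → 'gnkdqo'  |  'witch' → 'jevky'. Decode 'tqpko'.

minor

The output letters match the input read backwards, each shifted +2: mobile reversed is elibom. Two steps: reverse the string, then apply a Caesar shift of +2.
Decoding tqpko: shift back: t−2=r, q−2=o, p−2=n, k−2=i, o−2=m → ronim; then reverse → minor.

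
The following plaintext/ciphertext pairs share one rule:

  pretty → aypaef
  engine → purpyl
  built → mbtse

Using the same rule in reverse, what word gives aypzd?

Shifts by position in pretty: pos 0: p→a (+11), pos 1: r→y (+7), pos 2: e→p (+11), pos 3: t→a (+7) — repeating every 2. A repeating key of period 2 is used — shifts +11, +7 over and over.
Undoing it on aypzd: a−11=p, y−7=r, p−11=e, z−7=s, d−11=s.

press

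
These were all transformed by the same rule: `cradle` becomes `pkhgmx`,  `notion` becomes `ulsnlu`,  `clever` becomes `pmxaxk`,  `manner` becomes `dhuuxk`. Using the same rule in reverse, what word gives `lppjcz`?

occupy

c(2)→p(15) and r(17)→k(10) fit y≡17x+7 (mod 26); the inverse of 17 mod 26 is 23. Treating letters as 0–25, the rule is x ↦ 17x + 7 (mod 26).
Reversing it on lppjcz: l(11)→23·(11−7)≡14=o; p(15)→23·(15−7)≡2=c; p(15)→23·(15−7)≡2=c; j(9)→23·(9−7)≡20=u; c(2)→23·(2−7)≡15=p; z(25)→23·(25−7)≡24=y (all mod 26).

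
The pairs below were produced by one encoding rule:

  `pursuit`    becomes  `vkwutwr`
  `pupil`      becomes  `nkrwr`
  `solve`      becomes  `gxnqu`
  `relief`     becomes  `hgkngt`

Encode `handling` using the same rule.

The output letters match the input read backwards, each shifted +2: pursuit reversed is tiusrup. Two steps: reverse the string, then apply a Caesar shift of +2.
On handling: reverse → gnildnah; then shift: g+2=i, n+2=p, i+2=k, l+2=n, d+2=f, n+2=p, a+2=c, h+2=j.

ipknfpcj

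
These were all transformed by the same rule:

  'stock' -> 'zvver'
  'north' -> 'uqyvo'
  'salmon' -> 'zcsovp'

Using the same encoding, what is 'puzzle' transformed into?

It's a Vigenère-style cipher with numeric key [7,2]: position i shifts by key[i mod 2].
On puzzle: p+7=w, u+2=w, z+7=g, z+2=b, l+7=s, e+2=g.

wwgbsg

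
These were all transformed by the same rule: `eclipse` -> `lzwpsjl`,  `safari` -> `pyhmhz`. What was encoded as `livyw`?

probe

The word is reversed, then every letter is shifted forward by 7.
Reversing it on livyw: shift back: l−7=e, i−7=b, v−7=o, y−7=r, w−7=p → eborp; then reverse → probe.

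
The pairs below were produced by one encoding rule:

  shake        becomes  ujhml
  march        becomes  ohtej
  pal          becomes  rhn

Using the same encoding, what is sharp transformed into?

Vowels shift forward by 7 and consonants shift forward by 2.
For sharp: s(cons)+2=u, h(cons)+2=j, a(vowel)+7=h, r(cons)+2=t, p(cons)+2=r.

ujhtr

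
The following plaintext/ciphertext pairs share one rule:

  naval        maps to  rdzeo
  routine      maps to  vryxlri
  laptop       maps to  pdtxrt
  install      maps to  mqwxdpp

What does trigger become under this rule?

xumkjiv

Shifts by position in naval: pos 0: n→r (+4), pos 1: a→d (+3), pos 2: v→z (+4), pos 3: a→e (+4), pos 4: l→o (+3) — repeating every 3. It's a Vigenère-style cipher with numeric key [4,3,4]: position i shifts by key[i mod 3].
Applying it to trigger: t+4=x, r+3=u, i+4=m, g+4=k, g+3=j, e+4=i, r+4=v.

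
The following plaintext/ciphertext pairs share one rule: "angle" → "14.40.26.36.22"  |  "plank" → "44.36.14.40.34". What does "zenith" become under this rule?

With a=1..z=26, the number is 2·pos + 12.
Applying it to zenith: z=26→64, e=5→22, n=14→40, i=9→30, t=20→52, h=8→28.

64.22.40.30.52.28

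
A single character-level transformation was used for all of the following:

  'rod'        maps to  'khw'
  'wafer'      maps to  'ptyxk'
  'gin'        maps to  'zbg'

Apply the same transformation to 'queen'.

Compare letters: r→k is +19, o→h is +19, d→w is +19 — a constant shift. This is a Caesar cipher with shift 19.
On queen: q+19=j, u+19=n, e+19=x, e+19=x, n+19=g.

jnxxg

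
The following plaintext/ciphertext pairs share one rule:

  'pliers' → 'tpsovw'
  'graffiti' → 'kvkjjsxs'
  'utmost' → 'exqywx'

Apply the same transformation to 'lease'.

The shift depends on letter class: consonant p→t is +4, but vowel i→s is +10. The rule splits by letter class: vowels +10, consonants +4.
Applying it to lease: l(cons)+4=p, e(vowel)+10=o, a(vowel)+10=k, s(cons)+4=w, e(vowel)+10=o.

pokwo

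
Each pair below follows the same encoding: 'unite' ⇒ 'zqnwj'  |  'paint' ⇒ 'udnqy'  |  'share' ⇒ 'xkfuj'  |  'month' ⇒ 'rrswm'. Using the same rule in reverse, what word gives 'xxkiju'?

suffer

Shifts by position in unite: pos 0: u→z (+5), pos 1: n→q (+3), pos 2: i→n (+5), pos 3: t→w (+3) — repeating every 2. A repeating key of period 2 is used — shifts +5, +3 over and over.
Decoding xxkiju: x−5=s, x−3=u, k−5=f, i−3=f, j−5=e, u−3=r.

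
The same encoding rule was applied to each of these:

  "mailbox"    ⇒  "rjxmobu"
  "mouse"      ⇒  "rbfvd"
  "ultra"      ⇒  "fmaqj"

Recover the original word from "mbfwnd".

Treating letters as 0–25, the rule is x ↦ 5x + 9 (mod 26).
Reversing it on mbfwnd: m(12)→21·(12−9)≡11=l; b(1)→21·(1−9)≡14=o; f(5)→21·(5−9)≡20=u; w(22)→21·(22−9)≡13=n; n(13)→21·(13−9)≡6=g; d(3)→21·(3−9)≡4=e (all mod 26).

lounge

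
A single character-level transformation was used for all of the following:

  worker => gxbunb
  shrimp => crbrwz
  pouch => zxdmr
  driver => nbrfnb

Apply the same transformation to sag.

The shift depends on letter class: consonant w→g is +10, but vowel o→x is +9. Vowels shift forward by 9 and consonants shift forward by 10.
For sag: s(cons)+10=c, a(vowel)+9=j, g(cons)+10=q.

cjq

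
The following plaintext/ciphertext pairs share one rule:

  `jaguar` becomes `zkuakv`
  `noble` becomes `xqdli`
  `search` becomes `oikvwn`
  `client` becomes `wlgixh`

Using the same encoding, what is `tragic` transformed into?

j(9)→z(25) and a(0)→k(10) fit y≡19x+10 (mod 26); the inverse of 19 mod 26 is 11. Treating letters as 0–25, the rule is x ↦ 19x + 10 (mod 26).
Applying it to tragic: t(19)→19·19+10≡7=h; r(17)→19·17+10≡21=v; a(0)→19·0+10≡10=k; g(6)→19·6+10≡20=u; i(8)→19·8+10≡6=g; c(2)→19·2+10≡22=w (all mod 26).

hvkugw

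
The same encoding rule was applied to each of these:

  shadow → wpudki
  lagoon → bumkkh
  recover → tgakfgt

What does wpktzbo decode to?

shortly

s(18)→w(22) and h(7)→p(15) fit y≡3x+20 (mod 26); the inverse of 3 mod 26 is 9. Each letter's alphabet position (a=0..z=25) is mapped through 3·x+20 mod 26 — an affine cipher.
Decoding wpktzbo: w(22)→9·(22−20)≡18=s; p(15)→9·(15−20)≡7=h; k(10)→9·(10−20)≡14=o; t(19)→9·(19−20)≡17=r; z(25)→9·(25−20)≡19=t; b(1)→9·(1−20)≡11=l; o(14)→9·(14−20)≡24=y (all mod 26).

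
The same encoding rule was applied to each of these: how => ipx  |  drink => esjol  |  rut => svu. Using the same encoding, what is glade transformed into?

Compare letters: h→i is +1, o→p is +1, w→x is +1 — a constant shift. Each letter is shifted forward by 1 in the alphabet (a Caesar shift of +1).
For glade: g+1=h, l+1=m, a+1=b, d+1=e, e+1=f.

hmbef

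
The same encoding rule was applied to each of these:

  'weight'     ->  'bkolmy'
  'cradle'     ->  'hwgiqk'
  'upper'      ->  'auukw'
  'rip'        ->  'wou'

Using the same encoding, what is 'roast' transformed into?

wugxy

The rule splits by letter class: vowels +6, consonants +5.
On roast: r(cons)+5=w, o(vowel)+6=u, a(vowel)+6=g, s(cons)+5=x, t(cons)+5=y.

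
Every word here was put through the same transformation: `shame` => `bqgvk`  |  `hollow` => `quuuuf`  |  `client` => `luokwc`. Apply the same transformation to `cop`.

The shift depends on letter class: consonant s→b is +9, but vowel a→g is +6. Two shifts are in play — +6 for a/e/i/o/u, +9 for every other letter.
On cop: c(cons)+9=l, o(vowel)+6=u, p(cons)+9=y.

luy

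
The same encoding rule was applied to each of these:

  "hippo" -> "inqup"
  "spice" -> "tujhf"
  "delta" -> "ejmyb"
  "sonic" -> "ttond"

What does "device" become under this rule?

ejwndj

It's a Vigenère-style cipher with numeric key [1,5]: position i shifts by key[i mod 2].
Applying it to device: d+1=e, e+5=j, v+1=w, i+5=n, c+1=d, e+5=j.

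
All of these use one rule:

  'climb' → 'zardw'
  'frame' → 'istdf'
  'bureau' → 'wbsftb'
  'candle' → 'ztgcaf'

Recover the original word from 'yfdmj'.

tempo

c(2)→z(25) and l(11)→a(0) fit y≡3x+19 (mod 26); the inverse of 3 mod 26 is 9. Treating letters as 0–25, the rule is x ↦ 3x + 19 (mod 26).
Decoding yfdmj: y(24)→9·(24−19)≡19=t; f(5)→9·(5−19)≡4=e; d(3)→9·(3−19)≡12=m; m(12)→9·(12−19)≡15=p; j(9)→9·(9−19)≡14=o (all mod 26).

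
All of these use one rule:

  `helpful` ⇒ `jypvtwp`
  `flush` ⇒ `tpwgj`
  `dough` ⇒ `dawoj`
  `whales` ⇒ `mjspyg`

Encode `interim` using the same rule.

h(7)→j(9) and e(4)→y(24) fit y≡21x+18 (mod 26); the inverse of 21 mod 26 is 5. This is an affine cipher: with a=0,…,z=25, each position x becomes (21x+18) mod 26.
For interim: i(8)→21·8+18≡4=e; n(13)→21·13+18≡5=f; t(19)→21·19+18≡1=b; e(4)→21·4+18≡24=y; r(17)→21·17+18≡11=l; i(8)→21·8+18≡4=e; m(12)→21·12+18≡10=k (all mod 26).

efbylek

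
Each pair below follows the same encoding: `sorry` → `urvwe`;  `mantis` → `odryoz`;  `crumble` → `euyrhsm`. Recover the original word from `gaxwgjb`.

In sorry: s→u is +2, o→r is +3, r→v is +4, r→w is +5 — the shift increases by 1 each position. The shift increases by 1 at each position, starting from +2: 2, 3, 4, ….
Reversing it on gaxwgjb: g−2=e, a−3=x, x−4=t, w−5=r, g−6=a, j−7=c, b−8=t.

extract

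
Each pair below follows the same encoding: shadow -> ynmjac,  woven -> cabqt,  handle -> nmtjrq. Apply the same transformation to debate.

The rule splits by letter class: vowels +12, consonants +6.
For debate: d(cons)+6=j, e(vowel)+12=q, b(cons)+6=h, a(vowel)+12=m, t(cons)+6=z, e(vowel)+12=q.

jqhmzq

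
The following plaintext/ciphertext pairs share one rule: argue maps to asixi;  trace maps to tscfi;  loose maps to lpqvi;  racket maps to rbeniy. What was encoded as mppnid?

In argue: a→a is +0, r→s is +1, g→i is +2, u→x is +3 — the shift increases by 1 each position. The shift increases by 1 at each position, starting from +0: 0, 1, 2, ….
Reversing it on mppnid: m−0=m, p−1=o, p−2=n, n−3=k, i−4=e, d−5=y.

monkey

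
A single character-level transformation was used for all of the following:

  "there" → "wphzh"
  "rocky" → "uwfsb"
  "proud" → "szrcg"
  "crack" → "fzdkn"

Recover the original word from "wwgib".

The shifts repeat in a cycle of length 2: positions 0,1,… shift by +3, +8, then the pattern repeats.
Reversing it on wwgib: w−3=t, w−8=o, g−3=d, i−8=a, b−3=y.

today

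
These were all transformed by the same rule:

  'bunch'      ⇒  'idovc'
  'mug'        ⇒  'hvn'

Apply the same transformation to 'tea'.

Read the word backwards and shift each letter +1.
For tea: reverse → aet; then shift: a+1=b, e+1=f, t+1=u.

bfu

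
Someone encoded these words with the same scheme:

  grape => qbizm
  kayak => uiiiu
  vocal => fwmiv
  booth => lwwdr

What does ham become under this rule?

The shift depends on letter class: consonant g→q is +10, but vowel a→i is +8. Vowels shift forward by 8 and consonants shift forward by 10.
For ham: h(cons)+10=r, a(vowel)+8=i, m(cons)+10=w.

riw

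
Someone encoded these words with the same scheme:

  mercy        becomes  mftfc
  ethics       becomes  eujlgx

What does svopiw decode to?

summer

In mercy: m→m is +0, e→f is +1, r→t is +2, c→f is +3 — the shift increases by 1 each position. Letter i (0-indexed) is shifted by i+0, so successive shifts are 0, 1, 2, ….
Decoding svopiw: s−0=s, v−1=u, o−2=m, p−3=m, i−4=e, w−5=r.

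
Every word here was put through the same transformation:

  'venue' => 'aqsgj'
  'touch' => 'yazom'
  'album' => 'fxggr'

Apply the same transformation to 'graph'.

ldfbm

Shifts by position in venue: pos 0: v→a (+5), pos 1: e→q (+12), pos 2: n→s (+5), pos 3: u→g (+12) — repeating every 2. It's a Vigenère-style cipher with numeric key [5,12]: position i shifts by key[i mod 2].
For graph: g+5=l, r+12=d, a+5=f, p+12=b, h+5=m.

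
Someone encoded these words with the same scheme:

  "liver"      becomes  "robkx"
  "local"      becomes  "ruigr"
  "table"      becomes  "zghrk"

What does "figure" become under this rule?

Each letter is shifted forward by 6 in the alphabet (a Caesar shift of +6).
On figure: f+6=l, i+6=o, g+6=m, u+6=a, r+6=x, e+6=k.

lomaxk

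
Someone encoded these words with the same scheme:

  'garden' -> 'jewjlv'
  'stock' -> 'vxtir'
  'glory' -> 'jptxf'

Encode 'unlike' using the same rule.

Each letter shifts forward by (position + 3), i.e. 3, 4, 5, … — the shift grows by one for each successive letter.
For unlike: u+3=x, n+4=r, l+5=q, i+6=o, k+7=r, e+8=m.

xrqorm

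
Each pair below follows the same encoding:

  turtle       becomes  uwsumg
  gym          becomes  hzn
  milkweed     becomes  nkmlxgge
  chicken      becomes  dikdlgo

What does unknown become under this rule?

The shift depends on letter class: consonant t→u is +1, but vowel u→w is +2. The rule splits by letter class: vowels +2, consonants +1.
On unknown: u(vowel)+2=w, n(cons)+1=o, k(cons)+1=l, n(cons)+1=o, o(vowel)+2=q, w(cons)+1=x, n(cons)+1=o.

woloqxo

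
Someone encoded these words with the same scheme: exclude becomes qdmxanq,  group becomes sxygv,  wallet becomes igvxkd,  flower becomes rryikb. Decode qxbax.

A repeating key of period 3 is used — shifts +12, +6, +10 over and over.
Reversing it on qxbax: q−12=e, x−6=r, b−10=r, a−12=o, x−6=r.

error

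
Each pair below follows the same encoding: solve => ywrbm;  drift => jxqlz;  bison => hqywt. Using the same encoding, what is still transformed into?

Vowels shift forward by 8 and consonants shift forward by 6.
For still: s(cons)+6=y, t(cons)+6=z, i(vowel)+8=q, l(cons)+6=r, l(cons)+6=r.

yzqrr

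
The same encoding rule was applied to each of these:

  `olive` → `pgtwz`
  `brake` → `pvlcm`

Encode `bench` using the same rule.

The output letters match the input read backwards, each shifted +11: olive reversed is evilo. Two steps: reverse the string, then apply a Caesar shift of +11.
Applying it to bench: reverse → hcneb; then shift: h+11=s, c+11=n, n+11=y, e+11=p, b+11=m.

snypm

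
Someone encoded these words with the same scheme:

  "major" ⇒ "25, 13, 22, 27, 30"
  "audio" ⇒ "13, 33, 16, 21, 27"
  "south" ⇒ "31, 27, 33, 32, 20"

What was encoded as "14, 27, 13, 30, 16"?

m is letter #13 and maps to 25: an offset of 12. Letters become their 1-based position plus 12 (so a→13, b→14, …).
Reversing it on 14, 27, 13, 30, 16: 14→(14−12)÷1=2=b, 27→(27−12)÷1=15=o, 13→(13−12)÷1=1=a, 30→(30−12)÷1=18=r, 16→(16−12)÷1=4=d.

board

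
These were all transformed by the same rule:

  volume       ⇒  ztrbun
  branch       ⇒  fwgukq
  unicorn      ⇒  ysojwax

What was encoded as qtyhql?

mosaic

In volume: v→z is +4, o→t is +5, l→r is +6, u→b is +7 — the shift increases by 1 each position. Each letter shifts forward by (position + 4), i.e. 4, 5, 6, … — the shift grows by one for each successive letter.
Decoding qtyhql: q−4=m, t−5=o, y−6=s, h−7=a, q−8=i, l−9=c.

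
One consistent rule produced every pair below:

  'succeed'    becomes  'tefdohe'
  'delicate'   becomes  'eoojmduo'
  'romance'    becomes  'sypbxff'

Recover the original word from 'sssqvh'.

ripple

Shifts by position in succeed: pos 0: s→t (+1), pos 1: u→e (+10), pos 2: c→f (+3), pos 3: c→d (+1), pos 4: e→o (+10), pos 5: e→h (+3) — repeating every 3. The shifts repeat in a cycle of length 3: positions 0,1,… shift by +1, +10, +3, then the pattern repeats.
Decoding sssqvh: s−1=r, s−10=i, s−3=p, q−1=p, v−10=l, h−3=e.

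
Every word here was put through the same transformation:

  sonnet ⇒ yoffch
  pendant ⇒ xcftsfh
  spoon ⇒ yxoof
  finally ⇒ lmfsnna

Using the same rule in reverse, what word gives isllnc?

Each letter's alphabet position (a=0..z=25) is mapped through 9·x+18 mod 26 — an affine cipher.
Undoing it on isllnc: i(8)→3·(8−18)≡22=w; s(18)→3·(18−18)≡0=a; l(11)→3·(11−18)≡5=f; l(11)→3·(11−18)≡5=f; n(13)→3·(13−18)≡11=l; c(2)→3·(2−18)≡4=e (all mod 26).

waffle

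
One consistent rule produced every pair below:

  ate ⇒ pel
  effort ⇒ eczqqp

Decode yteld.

satin

The output letters match the input read backwards, each shifted +11: ate reversed is eta. Read the word backwards and shift each letter +11.
Undoing it on yteld: shift back: y−11=n, t−11=i, e−11=t, l−11=a, d−11=s → nitas; then reverse → satin.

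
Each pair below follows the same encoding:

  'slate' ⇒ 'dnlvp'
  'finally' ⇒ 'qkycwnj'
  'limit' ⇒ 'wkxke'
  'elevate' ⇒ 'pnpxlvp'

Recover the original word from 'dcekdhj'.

satisfy

Shifts by position in slate: pos 0: s→d (+11), pos 1: l→n (+2), pos 2: a→l (+11), pos 3: t→v (+2) — repeating every 2. It's a Vigenère-style cipher with numeric key [11,2]: position i shifts by key[i mod 2].
Decoding dcekdhj: d−11=s, c−2=a, e−11=t, k−2=i, d−11=s, h−2=f, j−11=y.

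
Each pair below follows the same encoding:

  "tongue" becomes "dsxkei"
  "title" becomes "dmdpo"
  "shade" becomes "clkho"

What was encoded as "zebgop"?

Shifts by position in tongue: pos 0: t→d (+10), pos 1: o→s (+4), pos 2: n→x (+10), pos 3: g→k (+4) — repeating every 2. The shifts repeat in a cycle of length 2: positions 0,1,… shift by +10, +4, then the pattern repeats.
Reversing it on zebgop: z−10=p, e−4=a, b−10=r, g−4=c, o−10=e, p−4=l.

parcel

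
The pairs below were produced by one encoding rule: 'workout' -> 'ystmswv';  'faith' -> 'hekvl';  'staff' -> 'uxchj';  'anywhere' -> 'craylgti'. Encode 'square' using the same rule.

Shifts by position in workout: pos 0: w→y (+2), pos 1: o→s (+4), pos 2: r→t (+2), pos 3: k→m (+2), pos 4: o→s (+4), pos 5: u→w (+2) — repeating every 3. A repeating key of period 3 is used — shifts +2, +4, +2 over and over.
On square: s+2=u, q+4=u, u+2=w, a+2=c, r+4=v, e+2=g.

uuwcvg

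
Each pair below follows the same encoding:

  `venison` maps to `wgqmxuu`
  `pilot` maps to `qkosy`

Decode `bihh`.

aged

The shift increases by 1 at each position, starting from +1: 1, 2, 3, ….
Undoing it on bihh: b−1=a, i−2=g, h−3=e, h−4=d.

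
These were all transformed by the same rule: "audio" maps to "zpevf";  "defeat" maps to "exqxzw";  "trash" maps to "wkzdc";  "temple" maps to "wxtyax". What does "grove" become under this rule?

jkfix

a(0)→z(25) and u(20)→p(15) fit y≡19x+25 (mod 26); the inverse of 19 mod 26 is 11. Each letter's alphabet position (a=0..z=25) is mapped through 19·x+25 mod 26 — an affine cipher.
On grove: g(6)→19·6+25≡9=j; r(17)→19·17+25≡10=k; o(14)→19·14+25≡5=f; v(21)→19·21+25≡8=i; e(4)→19·4+25≡23=x (all mod 26).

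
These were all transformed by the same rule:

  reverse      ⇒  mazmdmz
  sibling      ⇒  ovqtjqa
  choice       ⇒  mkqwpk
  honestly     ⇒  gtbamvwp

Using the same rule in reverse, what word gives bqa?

sit

Two steps: reverse the string, then apply a Caesar shift of +8.
Undoing it on bqa: shift back: b−8=t, q−8=i, a−8=s → tis; then reverse → sit.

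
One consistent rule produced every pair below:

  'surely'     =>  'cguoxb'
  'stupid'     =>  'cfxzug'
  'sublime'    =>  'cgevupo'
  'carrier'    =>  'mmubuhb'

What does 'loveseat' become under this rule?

vayoehkf

A repeating key of period 3 is used — shifts +10, +12, +3 over and over.
For loveseat: l+10=v, o+12=a, v+3=y, e+10=o, s+12=e, e+3=h, a+10=k, t+12=f.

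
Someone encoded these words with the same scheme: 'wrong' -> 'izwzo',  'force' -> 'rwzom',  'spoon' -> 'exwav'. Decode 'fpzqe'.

threw

Shifts by position in wrong: pos 0: w→i (+12), pos 1: r→z (+8), pos 2: o→w (+8), pos 3: n→z (+12), pos 4: g→o (+8) — repeating every 3. A repeating key of period 3 is used — shifts +12, +8, +8 over and over.
Undoing it on fpzqe: f−12=t, p−8=h, z−8=r, q−12=e, e−8=w.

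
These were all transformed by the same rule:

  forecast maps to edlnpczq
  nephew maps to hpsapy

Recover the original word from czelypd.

senator

The output letters match the input read backwards, each shifted +11: forecast reversed is tsacerof. Two steps: reverse the string, then apply a Caesar shift of +11.
Decoding czelypd: shift back: c−11=r, z−11=o, e−11=t, l−11=a, y−11=n, p−11=e, d−11=s → rotanes; then reverse → senator.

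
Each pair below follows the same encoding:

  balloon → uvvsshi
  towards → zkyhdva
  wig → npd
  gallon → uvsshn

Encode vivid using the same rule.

The output letters match the input read backwards, each shifted +7: balloon reversed is noollab. The word is reversed, then every letter is shifted forward by 7.
For vivid: reverse → diviv; then shift: d+7=k, i+7=p, v+7=c, i+7=p, v+7=c.

kpcpc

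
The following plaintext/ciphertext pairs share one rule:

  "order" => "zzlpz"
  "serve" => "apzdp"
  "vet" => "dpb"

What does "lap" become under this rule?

tlx

The shift depends on letter class: consonant r→z is +8, but vowel o→z is +11. Vowels shift forward by 11 and consonants shift forward by 8.
For lap: l(cons)+8=t, a(vowel)+11=l, p(cons)+8=x.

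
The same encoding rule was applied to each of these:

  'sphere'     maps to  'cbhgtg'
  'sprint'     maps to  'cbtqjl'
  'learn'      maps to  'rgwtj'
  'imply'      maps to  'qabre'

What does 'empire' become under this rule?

gabqtg

s(18)→c(2) and p(15)→b(1) fit y≡9x+22 (mod 26); the inverse of 9 mod 26 is 3. Treating letters as 0–25, the rule is x ↦ 9x + 22 (mod 26).
Applying it to empire: e(4)→9·4+22≡6=g; m(12)→9·12+22≡0=a; p(15)→9·15+22≡1=b; i(8)→9·8+22≡16=q; r(17)→9·17+22≡19=t; e(4)→9·4+22≡6=g (all mod 26).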